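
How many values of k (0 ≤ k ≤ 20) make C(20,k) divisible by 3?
Checking C(20,k) mod 3 for k = 0..20: divisible at k = 3, 4, 5, 6, 7, 8, 12, 13, 14, 15, 16, 17. That's 12 values.
Final answer: 12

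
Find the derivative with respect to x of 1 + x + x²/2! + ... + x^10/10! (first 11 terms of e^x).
Differentiating term by term gives the first 10 terms of e^x.

Answer: 1 + x + x²/2! + ... + x^9/9!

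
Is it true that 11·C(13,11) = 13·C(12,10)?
True

Solution: Absorption identity k·C(n,k) = n·C(n-1,k-1). LHS = 11·78 = 858; RHS = 13·66 = 858.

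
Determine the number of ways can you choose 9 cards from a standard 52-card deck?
3,679,075,400

C(52,9) = 3,679,075,400.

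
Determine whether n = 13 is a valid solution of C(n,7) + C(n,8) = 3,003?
Yes
C(13,7) + C(13,8) = 1,716 + 1,287 = 3,003, which equals 3,003.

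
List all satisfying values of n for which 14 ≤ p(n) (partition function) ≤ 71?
7, 8, 9, 10, 11

Reasoning: Tabulating p(n) via p(n) = p(n−1) + p(n−2) − p(n−5) − p(n−7) + …: p(6)=11; p(7)=15; p(8)=22; p(9)=30; p(10)=42; p(11)=56; p(12)=77. So valid n = 7, 8, 9, 10, 11.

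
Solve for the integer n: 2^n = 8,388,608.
23

Working:
8,388,608 = 1,024 × 1,024 × 8 = 2^10 × 2^10 × 2^3 = 2^23, so n = 23.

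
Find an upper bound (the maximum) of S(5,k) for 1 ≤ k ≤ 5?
Row S(5,k) for k = 1..5 (via S(n,k) = k·S(n−1,k) + S(n−1,k−1)): 1, 15, 25, 10, 1. The row is unimodal; maximum at k = 3: 25.
Final answer: 25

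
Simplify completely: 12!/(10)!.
This equals 12×11 = 132.
Final answer: 132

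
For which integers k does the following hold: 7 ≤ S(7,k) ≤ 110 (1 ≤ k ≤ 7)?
2, 6
S(7,1)=1; S(7,2)=63; S(7,3)=301; S(7,4)=350; S(7,5)=140; S(7,6)=21; S(7,7)=1. So valid k = 2, 6.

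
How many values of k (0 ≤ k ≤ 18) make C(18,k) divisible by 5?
3
Checking C(18,k) mod 5 for k = 0..18: divisible at k = 4, 9, 14. That's 3 values.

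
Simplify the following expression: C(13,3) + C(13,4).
1,001
By Pascal's identity: C(14,4) = 1,001.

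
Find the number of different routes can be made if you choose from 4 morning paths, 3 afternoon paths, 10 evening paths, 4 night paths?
480

Working:
By the multiplication principle: 4 × 3 × 10 × 4 = 480.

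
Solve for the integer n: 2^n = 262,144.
18

Solution: 262,144 = 1,024 × 256 = 2^10 × 2^8 = 2^18, so n = 18.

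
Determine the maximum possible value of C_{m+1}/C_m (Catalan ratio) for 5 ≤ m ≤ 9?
38/11

C_{m+1}/C_m = 2(2m+1)/(m+2), which increases with m. Maximum at m = 9: 2·19/11 = 38/11.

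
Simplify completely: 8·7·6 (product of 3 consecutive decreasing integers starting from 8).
336

Explanation: This is P(8,3) = 8!/(5)! = 336.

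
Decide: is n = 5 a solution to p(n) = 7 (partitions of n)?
Yes
Pentagonal recurrence p(n) = p(n−1) + p(n−2) − p(n−5) − p(n−7) + …: p(5) = p(4) + p(3) − p(0) = 5 + 3 − 1 = 7, which equals 7.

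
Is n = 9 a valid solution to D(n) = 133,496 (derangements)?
Yes

Explanation: D(9) = (9-1)·[D(8) + D(7)] = 8·[14,833 + 1,854] = 133,496, which equals 133,496.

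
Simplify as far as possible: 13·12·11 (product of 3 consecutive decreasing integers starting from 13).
1,716

Reasoning: This is P(13,3) = 13!/(10)! = 1,716.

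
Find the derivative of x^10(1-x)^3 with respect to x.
10x^9(1-x)^3 - 3x^10(1-x)^2

Solution: Product rule: 10x^{9}(1-x)^{3} + x^10·(-3)(1-x)^{2}.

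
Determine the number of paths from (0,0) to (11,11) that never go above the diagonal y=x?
58,786

Reasoning: Counted by the Catalan number C_11: C_11 = C(22,11)/(11+1) = 705,432/12 = 58,786.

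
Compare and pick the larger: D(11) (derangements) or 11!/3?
D(11)

Working:
D(11) = (11-1)·[D(10) + D(9)] = 10·[1,334,961 + 133,496] = 14,684,570; 11!/3 = 39,916,800/3 = 13,305,600.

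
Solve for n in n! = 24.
4

Reasoning: n! is strictly increasing. 2! = 2, 3! = 6, 4! = 24 ✓. So n = 4.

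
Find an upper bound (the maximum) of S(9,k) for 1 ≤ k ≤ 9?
7,770

Working:
Row S(9,k) for k = 1..9 (via S(n,k) = k·S(n−1,k) + S(n−1,k−1)): 1, 255, 3,025, 7,770, 6,951, 2,646, 462, 36, 1. The row is unimodal; maximum at k = 4: 7,770.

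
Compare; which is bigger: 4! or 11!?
4!=24, 11!=39,916,800. 11! > 4!.

Answer: 11!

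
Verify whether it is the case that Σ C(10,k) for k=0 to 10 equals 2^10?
Binomial theorem: Σ C(10,k) = (1+1)^10 = 2^10 = 1,024; RHS 2^10 = 1,024.

Answer: True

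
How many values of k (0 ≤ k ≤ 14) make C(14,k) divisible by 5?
Checking C(14,k) mod 5 for k = 0..14: none are divisible by 5. Count = 0.

Answer: 0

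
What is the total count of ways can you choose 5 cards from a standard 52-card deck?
2,598,960

Explanation: C(52,5) = 2,598,960.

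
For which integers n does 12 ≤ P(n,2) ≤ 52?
4, 5, 6, 7
P(3,2)=6; P(4,2)=12; P(5,2)=20; P(6,2)=30; P(7,2)=42; P(8,2)=56. So valid n = 4, 5, 6, 7.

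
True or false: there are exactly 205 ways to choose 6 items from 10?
False
C(10,6) = 210 ≠ 205.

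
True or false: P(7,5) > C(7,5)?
True

Solution: P(7,5) = 2,520 and C(7,5) = 21; P(n,r) = r! × C(n,r) so P > C whenever r ≥ 2.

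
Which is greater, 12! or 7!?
12!

Solution: 12!=479,001,600, 7!=5,040. 12! > 7!.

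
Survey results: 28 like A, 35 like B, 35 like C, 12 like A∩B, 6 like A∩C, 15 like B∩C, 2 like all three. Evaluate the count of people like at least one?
|A∪B∪C| = 28+35+35-12-6-15+2 = 67.
Final answer: 67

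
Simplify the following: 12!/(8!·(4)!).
495

Solution: This is C(12,8) = 495.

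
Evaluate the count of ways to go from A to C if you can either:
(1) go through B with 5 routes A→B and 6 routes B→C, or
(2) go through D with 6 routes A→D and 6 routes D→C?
66

Working:
Route via B: 5×6=30. Route via D: 6×6=36. Total: 66.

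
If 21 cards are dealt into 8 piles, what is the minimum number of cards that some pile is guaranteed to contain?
3
Pigeonhole: ⌈21/8⌉ = 3.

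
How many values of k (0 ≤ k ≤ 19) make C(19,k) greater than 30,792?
6

Reasoning: Row 19 is unimodal and symmetric about k=19/2. C(19,6)=27,132 ≤ 30,792; C(19,7)=50,388 > 30,792; by symmetry C(19,k) > 30,792 for k = 7..12. That's 12 - 7 + 1 = 6 values.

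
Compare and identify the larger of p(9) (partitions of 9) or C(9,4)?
C(9,4)

Working:
Pentagonal recurrence p(n) = p(n−1) + p(n−2) − p(n−5) − p(n−7) + …: p(9) = p(8) + p(7) − p(4) − p(2) = 22 + 15 − 5 − 2 = 30; C(9,4) = 126.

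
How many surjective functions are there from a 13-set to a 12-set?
Onto functions = 12! × S(13,12)
First compute S(13,12) via recurrence:
Using the Stirling recurrence: S(n,k) = k·S(n-1,k) + S(n-1,k-1)
S(13,12) = 12·S(12,12) + S(12,11)
         = 12·1 + 66
         = 12 + 66
         = 78
Then: 479001600 × 78 = 37,362,124,800

Answer: 37,362,124,800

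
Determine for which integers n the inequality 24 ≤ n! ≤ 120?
n! is strictly increasing; 4! = 24 and 5! = 120, so valid n = 4, 5.

Answer: 4, 5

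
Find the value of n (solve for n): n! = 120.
5

Reasoning: n! is strictly increasing. 3! = 6, 4! = 24, 5! = 120 ✓. So n = 5.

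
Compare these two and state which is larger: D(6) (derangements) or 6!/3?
D(6)

D(6) = (6-1)·[D(5) + D(4)] = 5·[44 + 9] = 265; 6!/3 = 720/3 = 240.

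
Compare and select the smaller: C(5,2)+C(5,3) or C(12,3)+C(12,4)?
C(5,2)+C(5,3)

Working:
First=20, Second=715.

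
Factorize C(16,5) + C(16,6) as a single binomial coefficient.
C(17,6)

Working:
By Pascal's identity: C(16,5) + C(16,6) = C(17,6) = 12,376.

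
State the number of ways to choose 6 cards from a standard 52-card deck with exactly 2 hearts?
6,415,578

Solution: 13 hearts and 39 non-hearts: C(13,2) × C(39,4) = 78 × 82251 = 6,415,578.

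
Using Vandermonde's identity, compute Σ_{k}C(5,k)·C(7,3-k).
220

Working:
= C(5+7,3) = C(12,3) = 220.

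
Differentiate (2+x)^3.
3(2+x)^2

Reasoning: Using the power rule: d/dx (2+x)^3 = 3(2+x)^{2}.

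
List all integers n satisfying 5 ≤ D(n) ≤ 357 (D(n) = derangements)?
4, 5, 6
Using D(n) = (n−1)[D(n−1) + D(n−2)] with D(1)=0, D(2)=1: D(3)=2; D(4)=9; D(5)=44; D(6)=265; D(7)=1,854. So valid n = 4, 5, 6.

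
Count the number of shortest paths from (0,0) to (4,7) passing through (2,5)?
126

Solution: To (2,5): C(7,2)=21. From there: C(4,2)=6. Total: 126.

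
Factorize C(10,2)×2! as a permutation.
C(10,2)×2! = [10!/(2!(8)!)]×2! = 10!/(8)! = P(10,2) = 90.

Answer: P(10,2)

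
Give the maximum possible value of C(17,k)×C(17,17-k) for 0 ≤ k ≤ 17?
590,976,100

Solution: C(17,k)·C(17,17-k) = C(17,k)², maximised at the centre k = 8: C(17,8)² = 590,976,100.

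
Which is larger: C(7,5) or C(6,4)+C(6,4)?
C(6,4)+C(6,4)
C(7,5)=21; C(6,4)+C(6,4)=15+15=30.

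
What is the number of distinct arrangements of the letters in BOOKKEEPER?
151,200

Reasoning: Word has 10 letters (B=1, O=2, K=2, E=3, P=1, R=1). Arrangements: 10!/Π(k!) = 151,200.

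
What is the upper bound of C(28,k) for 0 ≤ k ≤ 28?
40,116,600

Working:
Maximum at k = 14: C(28,14) = 40,116,600.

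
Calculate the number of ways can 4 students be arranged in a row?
Arrangements of 4 distinct objects: 4! = 24.
Final answer: 24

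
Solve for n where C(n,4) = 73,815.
38

C(n,4) = n(n−1)(n−2)(n−3)/4! is increasing in n, and n(n−1)(n−2)(n−3) = 4!·73,815 = 1,771,560 ≈ (n−1.5)^4 gives n ≈ 38.0. Check: C(36,4) = 58,905, C(37,4) = 66,045, C(38,4) = 73,815 ✓. So n = 38.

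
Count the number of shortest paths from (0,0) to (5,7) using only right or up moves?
792

Explanation: Choose 5 rights from 12 moves: C(12,5) = 792.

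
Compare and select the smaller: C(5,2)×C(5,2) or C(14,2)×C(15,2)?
C(5,2)×C(5,2)=100, C(14,2)×C(15,2)=9,555.
Final answer: C(5,2)×C(5,2)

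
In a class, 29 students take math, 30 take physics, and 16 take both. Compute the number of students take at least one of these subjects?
43

Working:
|A∪B| = |A|+|B|-|A∩B| = 29+30-16 = 43.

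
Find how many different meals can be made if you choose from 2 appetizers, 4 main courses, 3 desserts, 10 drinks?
240

By the multiplication principle: 2 × 4 × 3 × 10 = 240.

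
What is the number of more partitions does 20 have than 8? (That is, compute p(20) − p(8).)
605

Explanation: Pentagonal recurrence p(n) = p(n−1) + p(n−2) − p(n−5) − p(n−7) + …: p(20) = p(19) + p(18) − p(15) − p(13) + p(8) + p(5) = 490 + 385 − 176 − 101 + 22 + 7 = 627.
p(8) = p(7) + p(6) − p(3) − p(1) = 15 + 11 − 3 − 1 = 22.
Difference = 627 − 22 = 605.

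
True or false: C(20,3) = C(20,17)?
C(20,3) = C(20,20-3) by the symmetry property; both equal 1,140.

Answer: True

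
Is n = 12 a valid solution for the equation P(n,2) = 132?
Yes

Reasoning: P(12,2) = 12·11 = 132, which equals 132.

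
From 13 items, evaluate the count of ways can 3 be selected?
286

Explanation: C(13,3) = 13! / (3! × (13-3)!)
         = 13! / (3! × 10!)
         = 286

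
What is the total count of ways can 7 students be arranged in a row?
5,040

Arrangements of 7 distinct objects: 7! = 5,040.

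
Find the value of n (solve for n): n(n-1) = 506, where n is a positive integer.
23

Explanation: n² − n − 506 = 0, so n = (1 ± √(1 + 4·506))/2 = (1 ± √2,025)/2 = (1 ± 45)/2, i.e. n = 23 or n = -22. Taking the positive root, n = 23 (check: 23×22 = 506).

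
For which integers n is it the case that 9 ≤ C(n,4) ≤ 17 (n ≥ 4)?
C(5,4)=5; C(6,4)=15; C(7,4)=35. So valid n = 6.

Answer: 6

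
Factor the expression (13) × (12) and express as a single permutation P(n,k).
P(13,2) = 13!/(11)!

Product of 2 consecutive descending integers starting at 13: P(13,2) = 13!/11! = 156.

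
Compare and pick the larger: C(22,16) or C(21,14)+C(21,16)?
C(22,16)=74,613; C(21,14)+C(21,16)=116,280+20,349=136,629.
Final answer: C(21,14)+C(21,16)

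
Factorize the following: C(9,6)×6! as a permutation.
P(9,6)

Working:
C(9,6)×6! = [9!/(6!(3)!)]×6! = 9!/(3)! = P(9,6) = 60,480.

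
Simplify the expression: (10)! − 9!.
(10)! − 9! = (10)·9! − 9! = (10−1)·9! = 9·9! = 3,265,920.
Final answer: 3,265,920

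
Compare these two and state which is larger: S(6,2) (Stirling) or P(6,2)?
S(6,2) = 2·S(5,2) + S(5,1) = 2·15 + 1 = 31; P(6,2) = 30.
Final answer: S(6,2)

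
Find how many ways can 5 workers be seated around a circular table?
24

Explanation: Circular arrangements: (5-1)! = 24.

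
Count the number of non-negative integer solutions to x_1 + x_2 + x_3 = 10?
66

Solution: C(10+3-1, 3-1) = 66.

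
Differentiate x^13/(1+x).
(13x^12(1+x) - x^13)/(1+x)²

Solution: Quotient rule: [13x^{12}(1+x) - x^13]/(1+x)².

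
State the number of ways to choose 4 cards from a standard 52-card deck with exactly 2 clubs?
13 clubs and 39 non-clubs: C(13,2) × C(39,2) = 78 × 741 = 57,798.

Answer: 57,798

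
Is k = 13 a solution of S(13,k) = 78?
No

S(13,13) = 13·S(12,13) + S(12,12) = 13·0 + 1 = 1, which does not equal 78.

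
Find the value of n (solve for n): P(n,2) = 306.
18
P(n,2) = n(n−1) is increasing in n; n(n−1) ≈ (n−0.5)^2 = 306 gives n ≈ 18.0. Check: P(16,2) = 240, P(17,2) = 272, P(18,2) = 306 ✓. So n = 18.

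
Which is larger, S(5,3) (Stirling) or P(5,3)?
P(5,3)
S(5,3) = 3·S(4,3) + S(4,2) = 3·6 + 7 = 25; P(5,3) = 60.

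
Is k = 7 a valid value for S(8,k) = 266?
No

Working:
S(8,7) = 7·S(7,7) + S(7,6) = 7·1 + 21 = 28, which does not equal 266.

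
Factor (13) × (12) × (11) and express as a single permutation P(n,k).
P(13,3) = 13!/(10)!

Product of 3 consecutive descending integers starting at 13: P(13,3) = 13!/10! = 1,716.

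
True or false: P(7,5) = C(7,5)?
P(7,5) = 2,520 and C(7,5) = 21; P(n,r) = r! × C(n,r) so P > C whenever r ≥ 2.

Answer: False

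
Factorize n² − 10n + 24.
(n − 4)(n − 6)

Reasoning: Seek roots whose sum is 10 and product is 24: (4, 6). So n² − 10n + 24 = (n − 4)(n − 6).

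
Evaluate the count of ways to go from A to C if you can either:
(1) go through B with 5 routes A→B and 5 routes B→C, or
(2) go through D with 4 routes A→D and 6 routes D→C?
49

Route via B: 5×5=25. Route via D: 4×6=24. Total: 49.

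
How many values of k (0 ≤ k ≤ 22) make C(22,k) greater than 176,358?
7
Row 22 is unimodal and symmetric about k=22/2. C(22,7)=170,544 ≤ 176,358; C(22,8)=319,770 > 176,358; by symmetry C(22,k) > 176,358 for k = 8..14. That's 14 - 8 + 1 = 7 values.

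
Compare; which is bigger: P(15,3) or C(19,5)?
C(19,5)

Solution: P(15,3)=2,730, C(19,5)=11,628.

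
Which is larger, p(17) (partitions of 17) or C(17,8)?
Pentagonal recurrence p(n) = p(n−1) + p(n−2) − p(n−5) − p(n−7) + …: p(17) = p(16) + p(15) − p(12) − p(10) + p(5) + p(2) = 231 + 176 − 77 − 42 + 7 + 2 = 297; C(17,8) = 24,310.
Final answer: C(17,8)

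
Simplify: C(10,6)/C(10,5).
5/6
C(n,k+1)/C(n,k) = (n−k)/(k+1). Here (10−5)/(5+1) = 5/6 = 5/6.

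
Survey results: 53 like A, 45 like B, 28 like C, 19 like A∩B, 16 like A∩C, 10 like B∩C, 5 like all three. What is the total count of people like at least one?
86
|A∪B∪C| = 53+45+28-19-16-10+5 = 86.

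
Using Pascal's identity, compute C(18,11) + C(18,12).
50,388
C(18,11) + C(18,12) = C(19,12) = 50,388.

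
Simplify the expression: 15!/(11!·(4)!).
This is C(15,11) = 1,365.

Answer: 1,365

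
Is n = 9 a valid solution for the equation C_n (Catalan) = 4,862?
C_9 = C(18,9)/(9+1) = 48,620/10 = 4,862, which equals 4,862.
Final answer: Yes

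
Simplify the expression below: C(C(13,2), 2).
C(13,2) = 78, then C(78, 2) = 3,003.

Answer: 3,003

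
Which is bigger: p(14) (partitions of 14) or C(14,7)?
C(14,7)

Solution: Pentagonal recurrence p(n) = p(n−1) + p(n−2) − p(n−5) − p(n−7) + …: p(14) = p(13) + p(12) − p(9) − p(7) + p(2) = 101 + 77 − 30 − 15 + 2 = 135; C(14,7) = 3,432.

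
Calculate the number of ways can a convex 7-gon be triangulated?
42

Using the Catalan number formula: C_n = C(2n, n) / (n+1)
C_5 = C(10, 5) / (5+1)
     = 252 / 6
     = 42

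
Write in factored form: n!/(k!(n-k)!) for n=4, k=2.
C(4,2) = 6

This is the binomial coefficient C(4,2) = 6.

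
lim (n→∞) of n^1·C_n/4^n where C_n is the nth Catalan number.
0

Working:
C_n ~ 4^n/(n^(3/2)√π), so n^1·C_n/4^n ~ n^(1 − 3/2)/√π → 0.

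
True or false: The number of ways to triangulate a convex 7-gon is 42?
True

Explanation: Triangulations of a convex 7-gon are counted by the Catalan number C_5: C_5 = C(10,5)/(5+1) = 252/6 = 42.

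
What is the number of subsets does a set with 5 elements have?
32

Reasoning: Each element can be included or excluded: 2^5 = 32.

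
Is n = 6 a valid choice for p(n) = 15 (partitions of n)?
No

Working:
Pentagonal recurrence p(n) = p(n−1) + p(n−2) − p(n−5) − p(n−7) + …: p(6) = p(5) + p(4) − p(1) = 7 + 5 − 1 = 11, which does not equal 15.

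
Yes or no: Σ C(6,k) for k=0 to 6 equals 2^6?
Yes

Binomial theorem: Σ C(6,k) = (1+1)^6 = 2^6 = 64; RHS 2^6 = 64.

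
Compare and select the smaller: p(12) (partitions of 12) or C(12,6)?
p(12)

Working:
Pentagonal recurrence p(n) = p(n−1) + p(n−2) − p(n−5) − p(n−7) + …: p(12) = p(11) + p(10) − p(7) − p(5) + p(0) = 56 + 42 − 15 − 7 + 1 = 77; C(12,6) = 924.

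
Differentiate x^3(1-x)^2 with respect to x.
Product rule: 3x^{2}(1-x)^{2} + x^3·(-2)(1-x)^{1}.

Answer: 3x^2(1-x)^2 - 2x^3(1-x)^1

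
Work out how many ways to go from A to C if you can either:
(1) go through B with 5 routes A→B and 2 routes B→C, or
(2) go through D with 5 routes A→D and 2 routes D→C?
20

Solution: Route via B: 5×2=10. Route via D: 5×2=10. Total: 20.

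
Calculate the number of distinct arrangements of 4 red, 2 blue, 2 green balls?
Multinomial: 8!/(4! × 2! × 2!) = 420.
Final answer: 420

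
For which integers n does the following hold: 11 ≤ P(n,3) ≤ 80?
4, 5

Working:
P(3,3)=6; P(4,3)=24; P(5,3)=60; P(6,3)=120. So valid n = 4, 5.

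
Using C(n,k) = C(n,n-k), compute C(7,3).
35

Reasoning: C(7,3) = C(7,4) = 35.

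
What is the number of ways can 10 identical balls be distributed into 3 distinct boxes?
66

Solution: C(10+3-1, 3-1) = C(12, 2) = 66.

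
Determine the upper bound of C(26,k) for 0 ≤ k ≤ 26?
10,400,600

Solution: Maximum at k = 13: C(26,13) = 10,400,600.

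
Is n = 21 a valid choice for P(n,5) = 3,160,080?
No

P(21,5) = 21·20·19·18·17 = 2,441,880, which does not equal 3,160,080.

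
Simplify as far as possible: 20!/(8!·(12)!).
125,970

Explanation: This is C(20,8) = 125,970.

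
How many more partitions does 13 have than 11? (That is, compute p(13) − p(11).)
45

Solution: Pentagonal recurrence p(n) = p(n−1) + p(n−2) − p(n−5) − p(n−7) + …: p(13) = p(12) + p(11) − p(8) − p(6) + p(1) = 77 + 56 − 22 − 11 + 1 = 101.
p(11) = p(10) + p(9) − p(6) − p(4) = 42 + 30 − 11 − 5 = 56.
Difference = 101 − 56 = 45.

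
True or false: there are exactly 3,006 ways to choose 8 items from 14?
False

Reasoning: C(14,8) = 3,003 ≠ 3006.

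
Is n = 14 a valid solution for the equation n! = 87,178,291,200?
14! = 14·13! = 14·6,227,020,800 = 87,178,291,200, which equals 87,178,291,200.

Answer: Yes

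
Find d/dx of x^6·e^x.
(6x^5 + x^6)e^x

Product rule: d/dx[x^6]·e^x + x^6·d/dx[e^x] = 6x^{5}e^x + x^6e^x.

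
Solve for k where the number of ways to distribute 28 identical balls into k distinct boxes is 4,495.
4

Explanation: Stars and bars: the count is C(28+k−1, k−1), increasing in k. k=2: C(29,1) = 29, k=3: C(30,2) = 435, k=4: C(31,3) = 4,495 ✓. So k = 4.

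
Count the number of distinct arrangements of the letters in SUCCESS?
420

Explanation: Word has 7 letters (S=3, U=1, C=2, E=1). Arrangements: 7!/Π(k!) = 420.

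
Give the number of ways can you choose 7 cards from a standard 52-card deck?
133,784,560

Solution: C(52,7) = 133,784,560.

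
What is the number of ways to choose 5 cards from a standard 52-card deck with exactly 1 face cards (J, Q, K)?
12 face cards and 40 non-face cards: C(12,1) × C(40,4) = 12 × 91,390 = 1,096,680.
Final answer: 1,096,680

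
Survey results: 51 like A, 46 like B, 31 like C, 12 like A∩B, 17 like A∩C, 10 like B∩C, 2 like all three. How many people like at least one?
|A∪B∪C| = 51+46+31-12-17-10+2 = 91.
Final answer: 91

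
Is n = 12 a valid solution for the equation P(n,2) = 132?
Yes
P(12,2) = 12·11 = 132, which equals 132.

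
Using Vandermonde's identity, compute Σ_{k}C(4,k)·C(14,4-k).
3,060
= C(4+14,4) = C(18,4) = 3,060.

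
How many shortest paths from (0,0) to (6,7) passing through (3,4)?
700

Working:
To (3,4): C(7,3)=35. From there: C(6,3)=20. Total: 700.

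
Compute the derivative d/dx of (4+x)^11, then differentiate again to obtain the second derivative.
110(4+x)^9

First derivative: 11(4+x)^{10}. Second derivative: 11·10·(4+x)^{9} = 110(4+x)^{9}.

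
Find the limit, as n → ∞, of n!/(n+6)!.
0

Reasoning: n!/(n+6)! = 1/[(n+1)(n+2)···(n+6)] → 0 as n → ∞.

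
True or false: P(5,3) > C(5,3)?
True

Working:
P(5,3) = 60 and C(5,3) = 10; P(n,r) = r! × C(n,r) so P > C whenever r ≥ 2.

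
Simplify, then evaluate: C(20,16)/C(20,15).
C(n,k+1)/C(n,k) = (n−k)/(k+1). Here (20−15)/(15+1) = 5/16 = 5/16.

Answer: 5/16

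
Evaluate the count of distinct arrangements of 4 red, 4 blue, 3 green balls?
11,550

Solution: Multinomial: 11!/(4! × 4! × 3!) = 11,550.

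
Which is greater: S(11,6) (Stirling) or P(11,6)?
P(11,6)

Explanation: S(11,6) = 6·S(10,6) + S(10,5) = 6·22,827 + 42,525 = 179,487; P(11,6) = 332,640.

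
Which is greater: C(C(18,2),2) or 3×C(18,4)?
C(C(18,2),2)

Solution: C(C(18,2),2)=11,628, 3×C(18,4)=9,180.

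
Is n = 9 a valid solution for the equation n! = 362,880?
Yes

Solution: 9! = 9·8! = 9·40,320 = 362,880, which equals 362,880.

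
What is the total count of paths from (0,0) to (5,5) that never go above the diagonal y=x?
Counted by the Catalan number C_5: C_5 = C(10,5)/(5+1) = 252/6 = 42.

Answer: 42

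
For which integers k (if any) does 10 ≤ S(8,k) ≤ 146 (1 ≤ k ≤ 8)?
2, 7

Reasoning: S(8,1)=1; S(8,2)=127; S(8,3)=966; S(8,4)=1,701; S(8,5)=1,050; S(8,6)=266; S(8,7)=28; S(8,8)=1. So valid k = 2, 7.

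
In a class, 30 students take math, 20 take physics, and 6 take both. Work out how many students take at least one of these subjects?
44

Reasoning: |A∪B| = |A|+|B|-|A∩B| = 30+20-6 = 44.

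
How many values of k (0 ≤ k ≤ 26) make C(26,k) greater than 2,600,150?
9
Row 26 is unimodal and symmetric about k=26/2. C(26,8)=1,562,275 ≤ 2,600,150; C(26,9)=3,124,550 > 2,600,150; by symmetry C(26,k) > 2,600,150 for k = 9..17. That's 17 - 9 + 1 = 9 values.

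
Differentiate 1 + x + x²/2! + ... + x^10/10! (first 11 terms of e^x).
1 + x + x²/2! + ... + x^9/9!

Working:
Differentiating term by term gives the first 10 terms of e^x.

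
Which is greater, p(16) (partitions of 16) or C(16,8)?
C(16,8)

Solution: Pentagonal recurrence p(n) = p(n−1) + p(n−2) − p(n−5) − p(n−7) + …: p(16) = p(15) + p(14) − p(11) − p(9) + p(4) + p(1) = 176 + 135 − 56 − 30 + 5 + 1 = 231; C(16,8) = 12,870.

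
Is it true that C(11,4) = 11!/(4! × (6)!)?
False

The correct denominator is 4!×7!, giving C(11,4) = 330; the stated RHS is 11!/(4!×6!) = 2,310 ≠ 330, so the statement does not hold.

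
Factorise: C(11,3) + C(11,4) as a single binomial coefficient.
C(12,4)

By Pascal's identity: C(11,3) + C(11,4) = C(12,4) = 495.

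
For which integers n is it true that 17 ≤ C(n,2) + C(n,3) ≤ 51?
5, 6

Working:
C(4,2)+C(4,3)=10; C(5,2)+C(5,3)=20; C(6,2)+C(6,3)=35; C(7,2)+C(7,3)=56. So valid n = 5, 6.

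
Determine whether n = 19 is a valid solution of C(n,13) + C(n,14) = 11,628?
No

Explanation: C(19,13) + C(19,14) = 27,132 + 11,628 = 38,760, which does not equal 11,628.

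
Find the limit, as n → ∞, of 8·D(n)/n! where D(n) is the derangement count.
D(n)/n! → 1/e, so 8·D(n)/n! → 8/e.
Final answer: 8/e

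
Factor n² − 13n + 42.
(n − 6)(n − 7)
Seek roots whose sum is 13 and product is 42: (6, 7). So n² − 13n + 42 = (n − 6)(n − 7).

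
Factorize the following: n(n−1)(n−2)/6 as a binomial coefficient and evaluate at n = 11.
C(n,3); C(11,3) = 165

Working:
n(n−1)(n−2)/6 = n!/(3!(n−3)!) = C(n,3). At n = 11: C(11,3) = 165.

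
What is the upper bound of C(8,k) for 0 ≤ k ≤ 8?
Maximum at k = 4: C(8,4) = 70.

Answer: 70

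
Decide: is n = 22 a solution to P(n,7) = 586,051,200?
No

Explanation: P(22,7) = 22·21·20·19·18·17·16 = 859,541,760, which does not equal 586,051,200.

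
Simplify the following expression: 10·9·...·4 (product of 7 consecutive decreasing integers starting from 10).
604,800

This is P(10,7) = 10!/(3)! = 604,800.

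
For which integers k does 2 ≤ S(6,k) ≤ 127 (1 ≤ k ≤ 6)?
2, 3, 4, 5

Solution: S(6,1)=1; S(6,2)=31; S(6,3)=90; S(6,4)=65; S(6,5)=15; S(6,6)=1. So valid k = 2, 3, 4, 5.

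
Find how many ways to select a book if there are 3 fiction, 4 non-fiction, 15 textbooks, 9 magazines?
By the addition principle: 3 + 4 + 15 + 9 = 31.

Answer: 31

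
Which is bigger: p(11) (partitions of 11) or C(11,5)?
C(11,5)

Explanation: Pentagonal recurrence p(n) = p(n−1) + p(n−2) − p(n−5) − p(n−7) + …: p(11) = p(10) + p(9) − p(6) − p(4) = 42 + 30 − 11 − 5 = 56; C(11,5) = 462.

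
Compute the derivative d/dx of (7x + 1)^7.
49(7x + 1)^6
Chain rule: 7(7x+1)^{6} × 7 = 49(7x+1)^{6}.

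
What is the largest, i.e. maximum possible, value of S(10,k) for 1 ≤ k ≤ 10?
Row S(10,k) for k = 1..10 (via S(n,k) = k·S(n−1,k) + S(n−1,k−1)): 1, 511, 9,330, 34,105, 42,525, 22,827, 5,880, 750, 45, 1. The row is unimodal; maximum at k = 5: 42,525.

Answer: 42,525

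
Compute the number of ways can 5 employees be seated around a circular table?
24

Explanation: Circular arrangements: (5-1)! = 24.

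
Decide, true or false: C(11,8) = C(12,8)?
False

LHS = C(11,8) = 165; RHS = C(12,8) = 495. 165 ≠ 495, so the statement does not hold.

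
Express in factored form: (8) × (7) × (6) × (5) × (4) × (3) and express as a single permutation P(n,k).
P(8,6) = 8!/(2)!

Solution: Product of 6 consecutive descending integers starting at 8: P(8,6) = 8!/2! = 20,160.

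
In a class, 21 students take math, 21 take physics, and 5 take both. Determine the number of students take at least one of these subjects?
37

Reasoning: |A∪B| = |A|+|B|-|A∩B| = 21+21-5 = 37.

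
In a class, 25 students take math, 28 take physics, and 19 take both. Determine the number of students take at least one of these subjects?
34

Explanation: |A∪B| = |A|+|B|-|A∩B| = 25+28-19 = 34.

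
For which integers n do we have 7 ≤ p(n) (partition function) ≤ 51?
Tabulating p(n) via p(n) = p(n−1) + p(n−2) − p(n−5) − p(n−7) + …: p(4)=5; p(5)=7; p(6)=11; p(7)=15; p(8)=22; p(9)=30; p(10)=42; p(11)=56. So valid n = 5, 6, 7, 8, 9, 10.
Final answer: 5, 6, 7, 8, 9, 10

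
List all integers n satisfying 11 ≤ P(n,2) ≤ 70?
4, 5, 6, 7, 8

Working:
P(3,2)=6; P(4,2)=12; P(5,2)=20; P(6,2)=30; P(7,2)=42; P(8,2)=56; P(9,2)=72. So valid n = 4, 5, 6, 7, 8.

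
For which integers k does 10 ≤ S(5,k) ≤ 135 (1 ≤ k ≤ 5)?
2, 3, 4

Reasoning: S(5,1)=1; S(5,2)=15; S(5,3)=25; S(5,4)=10; S(5,5)=1. So valid k = 2, 3, 4.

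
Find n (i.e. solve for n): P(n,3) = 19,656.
28

Explanation: P(n,3) = n(n−1)(n−2) is increasing in n; n(n−1)(n−2) ≈ (n−1)^3 = 19,656 gives n ≈ 28.0. Check: P(26,3) = 15,600, P(27,3) = 17,550, P(28,3) = 19,656 ✓. So n = 28.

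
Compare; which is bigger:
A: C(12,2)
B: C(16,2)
A=C(12,2)=66, B=C(16,2)=120.

Answer: B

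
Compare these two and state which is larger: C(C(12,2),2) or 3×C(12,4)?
C(C(12,2),2)
C(C(12,2),2)=2,145, 3×C(12,4)=1,485.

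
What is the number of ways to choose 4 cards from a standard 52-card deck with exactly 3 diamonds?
11,154

Working:
13 diamonds and 39 non-diamonds: C(13,3) × C(39,1) = 286 × 39 = 11,154.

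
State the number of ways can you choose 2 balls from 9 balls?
36

Reasoning: C(9,2) = 9! / (2! × (9-2)!)
         = 9! / (2! × 7!)
         = 36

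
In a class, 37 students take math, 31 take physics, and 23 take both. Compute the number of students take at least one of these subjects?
45

|A∪B| = |A|+|B|-|A∩B| = 37+31-23 = 45.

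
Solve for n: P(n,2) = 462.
22

Reasoning: P(n,2) = n(n−1) is increasing in n; n(n−1) ≈ (n−0.5)^2 = 462 gives n ≈ 22.0. Check: P(20,2) = 380, P(21,2) = 420, P(22,2) = 462 ✓. So n = 22.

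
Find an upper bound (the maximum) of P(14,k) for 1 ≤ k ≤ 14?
87,178,291,200

Working:
P(14,k) increases in k, so maximum at k = 14: 14! = 87,178,291,200.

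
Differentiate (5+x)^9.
9(5+x)^8

Explanation: Using the power rule: d/dx (5+x)^9 = 9(5+x)^{8}.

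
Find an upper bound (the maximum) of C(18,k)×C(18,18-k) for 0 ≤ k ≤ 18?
2,363,904,400
C(18,k)·C(18,18-k) = C(18,k)², maximised at the centre k = 9: C(18,9)² = 2,363,904,400.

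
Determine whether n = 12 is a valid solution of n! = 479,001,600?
Yes
12! = 12·11! = 12·39,916,800 = 479,001,600, which equals 479,001,600.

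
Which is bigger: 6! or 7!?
6!=720, 7!=5,040. 7! > 6!.

Answer: 7!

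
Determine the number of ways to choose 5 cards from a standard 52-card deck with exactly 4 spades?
27,885

Working:
13 spades and 39 non-spades: C(13,4) × C(39,1) = 715 × 39 = 27,885.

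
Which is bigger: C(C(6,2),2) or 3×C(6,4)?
C(C(6,2),2)=105, 3×C(6,4)=45.
Final answer: C(C(6,2),2)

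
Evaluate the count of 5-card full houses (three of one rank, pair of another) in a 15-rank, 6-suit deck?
63,000

Working:
Triple rank: 15. Triple suits: C(6,3)=20. Pair rank: 14. Pair suits: C(6,2)=15. Total: 63,000.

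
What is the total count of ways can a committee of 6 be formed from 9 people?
84

Explanation: C(9,6) = 9! / (6! × (9-6)!)
         = 9! / (6! × 3!)
         = 84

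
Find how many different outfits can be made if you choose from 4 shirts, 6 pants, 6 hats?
144

Solution: By the multiplication principle: 4 × 6 × 6 = 144.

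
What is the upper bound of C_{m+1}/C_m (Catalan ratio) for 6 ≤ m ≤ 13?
18/5

Working:
C_{m+1}/C_m = 2(2m+1)/(m+2), which increases with m. Maximum at m = 13: 2·27/15 = 18/5.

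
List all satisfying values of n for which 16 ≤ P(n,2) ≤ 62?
5, 6, 7, 8

Reasoning: P(4,2)=12; P(5,2)=20; P(6,2)=30; P(7,2)=42; P(8,2)=56; P(9,2)=72. So valid n = 5, 6, 7, 8.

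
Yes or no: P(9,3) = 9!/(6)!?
Yes

Explanation: Permutation formula P(n,k) = n!/(n-k)!: 9!/6! = 362,880/720 = 504 = P(9,3). The statement holds.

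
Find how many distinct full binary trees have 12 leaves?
58,786

Using the Catalan number formula: C_n = C(2n, n) / (n+1)
C_11 = C(22, 11) / (11+1)
     = 705432 / 12
     = 58,786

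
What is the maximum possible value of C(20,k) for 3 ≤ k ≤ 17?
184,756

C(20,k) is maximised at the centre of the row: C(20,10) = 184,756.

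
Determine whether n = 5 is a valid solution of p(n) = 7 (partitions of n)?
Yes

Working:
Pentagonal recurrence p(n) = p(n−1) + p(n−2) − p(n−5) − p(n−7) + …: p(5) = p(4) + p(3) − p(0) = 5 + 3 − 1 = 7, which equals 7.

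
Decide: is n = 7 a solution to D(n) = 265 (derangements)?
No
D(7) = (7-1)·[D(6) + D(5)] = 6·[265 + 44] = 1,854, which does not equal 265.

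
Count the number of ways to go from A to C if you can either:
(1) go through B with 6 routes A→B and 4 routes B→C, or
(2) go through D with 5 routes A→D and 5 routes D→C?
49

Solution: Route via B: 6×4=24. Route via D: 5×5=25. Total: 49.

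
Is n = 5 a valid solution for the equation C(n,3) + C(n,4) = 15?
Yes

Solution: C(5,3) + C(5,4) = 10 + 5 = 15, which equals 15.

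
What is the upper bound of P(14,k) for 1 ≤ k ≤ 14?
87,178,291,200
P(14,k) increases in k, so maximum at k = 14: 14! = 87,178,291,200.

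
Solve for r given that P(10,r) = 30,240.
5

Solution: P(10,r) = 10·9·…·(10−r+1), a product of r factors. Multiplying down from 10: 10 = 10; 10·9 = 90; 10·9·8 = 720; 10·9·8·7 = 5,040; 10·9·8·7·6 = 30,240 ✓ (5 factors). So r = 5.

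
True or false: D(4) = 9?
True

Explanation: Derangements of 4 elements: D(4) = (4-1)·[D(3) + D(2)] = 3·[2 + 1] = 9.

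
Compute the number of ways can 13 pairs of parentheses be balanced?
Using the Catalan number formula: C_n = C(2n, n) / (n+1)
C_13 = C(26, 13) / (13+1)
     = 10400600 / 14
     = 742,900
Final answer: 742,900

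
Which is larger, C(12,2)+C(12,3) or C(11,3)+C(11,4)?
C(11,3)+C(11,4)

Working:
First=286, Second=495.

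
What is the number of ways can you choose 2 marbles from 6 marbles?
15

Reasoning: C(6,2) = 6! / (2! × (6-2)!)
         = 6! / (2! × 4!)
         = 15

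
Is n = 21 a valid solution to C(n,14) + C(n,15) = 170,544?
Yes
C(21,14) + C(21,15) = 116,280 + 54,264 = 170,544, which equals 170,544.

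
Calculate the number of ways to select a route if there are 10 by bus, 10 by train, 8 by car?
28
By the addition principle: 10 + 10 + 8 = 28.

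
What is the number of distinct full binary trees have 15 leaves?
Using the Catalan number formula: C_n = C(2n, n) / (n+1)
C_14 = C(28, 14) / (14+1)
     = 40116600 / 15
     = 2,674,440
Final answer: 2,674,440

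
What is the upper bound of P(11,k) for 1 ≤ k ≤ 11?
P(11,k) increases in k, so maximum at k = 11: 11! = 39,916,800.

Answer: 39,916,800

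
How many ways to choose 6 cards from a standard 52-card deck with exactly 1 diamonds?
7,484,841

Solution: 13 diamonds and 39 non-diamonds: C(13,1) × C(39,5) = 13 × 575757 = 7,484,841.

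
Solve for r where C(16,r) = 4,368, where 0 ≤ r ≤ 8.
5

Explanation: C(16,r) is increasing for 0 ≤ r ≤ 8. Stepping up (C(16,r+1) = C(16,r)·(16−r)/(r+1)): C(16,1) = 16, C(16,2) = 120, C(16,3) = 560, C(16,4) = 1,820, C(16,5) = 4,368 ✓. So r = 5.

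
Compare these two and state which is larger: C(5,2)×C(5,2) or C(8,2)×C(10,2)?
C(5,2)×C(5,2)=100, C(8,2)×C(10,2)=1,260.

Answer: C(8,2)×C(10,2)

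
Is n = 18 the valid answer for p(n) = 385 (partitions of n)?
Pentagonal recurrence p(n) = p(n−1) + p(n−2) − p(n−5) − p(n−7) + …: p(18) = p(17) + p(16) − p(13) − p(11) + p(6) + p(3) = 297 + 231 − 101 − 56 + 11 + 3 = 385, which equals 385.

Answer: Yes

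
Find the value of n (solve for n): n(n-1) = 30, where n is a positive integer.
6

Working:
n² − n − 30 = 0, so n = (1 ± √(1 + 4·30))/2 = (1 ± √121)/2 = (1 ± 11)/2, i.e. n = 6 or n = -5. Taking the positive root, n = 6 (check: 6×5 = 30).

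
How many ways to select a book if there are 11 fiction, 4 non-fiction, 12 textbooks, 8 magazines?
35

Reasoning: By the addition principle: 11 + 4 + 12 + 8 = 35.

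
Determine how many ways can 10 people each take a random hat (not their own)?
Using D(n) = (n-1)[D(n-1) + D(n-2)]:
D(10) = (10-1) × [D(9) + D(8)]
      = 9 × [133496 + 14833]
      = 9 × 148329
      = 1,334,961
Final answer: 1,334,961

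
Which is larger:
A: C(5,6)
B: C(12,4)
B

Solution: A=C(5,6)=0, B=C(12,4)=495.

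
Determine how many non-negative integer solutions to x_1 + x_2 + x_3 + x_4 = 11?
364
C(11+4-1, 4-1) = 364.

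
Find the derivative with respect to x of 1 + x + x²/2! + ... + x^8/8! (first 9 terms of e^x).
Differentiating term by term gives the first 8 terms of e^x.

Answer: 1 + x + x²/2! + ... + x^7/7!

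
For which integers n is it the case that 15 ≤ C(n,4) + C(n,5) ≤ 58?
C(5,4)+C(5,5)=6; C(6,4)+C(6,5)=21; C(7,4)+C(7,5)=56; C(8,4)+C(8,5)=126. So valid n = 6, 7.

Answer: 6, 7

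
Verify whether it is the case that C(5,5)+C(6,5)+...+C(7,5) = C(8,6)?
True

Explanation: Hockey stick identity gives Σ = C(8,6) = 28; RHS C(8,6) = 28.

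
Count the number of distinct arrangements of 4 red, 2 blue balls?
Multinomial: 6!/(4! × 2!) = 15.
Final answer: 15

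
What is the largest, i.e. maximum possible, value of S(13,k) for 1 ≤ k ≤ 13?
9,321,312

Working:
Row S(13,k) for k = 1..13 (via S(n,k) = k·S(n−1,k) + S(n−1,k−1)): 1, 4,095, 261,625, 2,532,530, 7,508,501, 9,321,312, 5,715,424, 1,899,612, 359,502, 39,325, 2,431, 78, 1. The row is unimodal; maximum at k = 6: 9,321,312.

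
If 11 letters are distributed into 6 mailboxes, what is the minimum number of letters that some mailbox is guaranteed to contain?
2
Pigeonhole: ⌈11/6⌉ = 2.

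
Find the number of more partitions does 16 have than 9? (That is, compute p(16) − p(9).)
201

Pentagonal recurrence p(n) = p(n−1) + p(n−2) − p(n−5) − p(n−7) + …: p(16) = p(15) + p(14) − p(11) − p(9) + p(4) + p(1) = 176 + 135 − 56 − 30 + 5 + 1 = 231.
p(9) = p(8) + p(7) − p(4) − p(2) = 22 + 15 − 5 − 2 = 30.
Difference = 231 − 30 = 201.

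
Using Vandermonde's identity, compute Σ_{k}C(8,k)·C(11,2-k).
= C(8+11,2) = C(19,2) = 171.

Answer: 171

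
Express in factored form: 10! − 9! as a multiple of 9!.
10! − 9! = 10·9! − 9! = (10 − 1)·9! = 9 × 9! = 3,265,920.

Answer: 9 × 9! = 3,265,920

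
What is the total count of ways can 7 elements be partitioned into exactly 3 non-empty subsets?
301

Solution: This equals S(7,3), the Stirling number of the 2nd kind.
Using the Stirling recurrence: S(n,k) = k·S(n-1,k) + S(n-1,k-1)
S(7,3) = 3·S(6,3) + S(6,2)
         = 3·90 + 31
         = 270 + 31
         = 301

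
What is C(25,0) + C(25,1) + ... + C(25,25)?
33,554,432

Solution: Sum of binomial coefficients = 2^25 = 33,554,432.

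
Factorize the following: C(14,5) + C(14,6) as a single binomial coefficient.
C(15,6)

Working:
By Pascal's identity: C(14,5) + C(14,6) = C(15,6) = 5,005.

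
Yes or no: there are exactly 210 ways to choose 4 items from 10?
Yes

Reasoning: C(10,4) = 210.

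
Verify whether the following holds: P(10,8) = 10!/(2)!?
True

Permutation formula P(n,k) = n!/(n-k)!: 10!/2! = 3,628,800/2 = 1,814,400 = P(10,8). The statement holds.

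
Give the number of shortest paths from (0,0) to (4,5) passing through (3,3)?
60

Working:
To (3,3): C(6,3)=20. From there: C(3,1)=3. Total: 60.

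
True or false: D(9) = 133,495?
Derangements of 9 elements: D(9) = (9-1)·[D(8) + D(7)] = 8·[14,833 + 1,854] = 133,496.
Final answer: False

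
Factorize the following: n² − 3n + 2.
Seek roots whose sum is 3 and product is 2: (1, 2). So n² − 3n + 2 = (n − 1)(n − 2).

Answer: (n − 1)(n − 2)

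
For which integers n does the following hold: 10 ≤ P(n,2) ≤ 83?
4, 5, 6, 7, 8, 9

Reasoning: P(3,2)=6; P(4,2)=12; P(5,2)=20; P(6,2)=30; P(7,2)=42; P(8,2)=56; P(9,2)=72; P(10,2)=90. So valid n = 4, 5, 6, 7, 8, 9.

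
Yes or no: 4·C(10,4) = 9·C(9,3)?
Absorption identity k·C(n,k) = n·C(n-1,k-1). LHS = 4·210 = 840; RHS = 9·84 = 756.

Answer: No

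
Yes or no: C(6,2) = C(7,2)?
No

Working:
LHS = C(6,2) = 15; RHS = C(7,2) = 21. 15 ≠ 21, so the statement does not hold.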